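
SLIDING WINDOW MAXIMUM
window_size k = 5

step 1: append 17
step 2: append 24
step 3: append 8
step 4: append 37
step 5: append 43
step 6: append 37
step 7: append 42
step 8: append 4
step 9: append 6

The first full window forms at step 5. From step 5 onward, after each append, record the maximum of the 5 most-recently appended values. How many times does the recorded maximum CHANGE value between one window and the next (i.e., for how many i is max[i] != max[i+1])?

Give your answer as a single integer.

step 1: append 17 -> window=[17] (not full yet)
step 2: append 24 -> window=[17, 24] (not full yet)
step 3: append 8 -> window=[17, 24, 8] (not full yet)
step 4: append 37 -> window=[17, 24, 8, 37] (not full yet)
step 5: append 43 -> window=[17, 24, 8, 37, 43] -> max=43
step 6: append 37 -> window=[24, 8, 37, 43, 37] -> max=43
step 7: append 42 -> window=[8, 37, 43, 37, 42] -> max=43
step 8: append 4 -> window=[37, 43, 37, 42, 4] -> max=43
step 9: append 6 -> window=[43, 37, 42, 4, 6] -> max=43
Recorded maximums: 43 43 43 43 43
Changes between consecutive maximums: 0

Answer: 0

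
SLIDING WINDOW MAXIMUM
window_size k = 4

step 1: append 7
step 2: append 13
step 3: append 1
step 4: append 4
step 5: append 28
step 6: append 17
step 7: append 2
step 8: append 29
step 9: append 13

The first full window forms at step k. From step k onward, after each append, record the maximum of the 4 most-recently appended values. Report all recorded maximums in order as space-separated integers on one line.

step 1: append 7 -> window=[7] (not full yet)
step 2: append 13 -> window=[7, 13] (not full yet)
step 3: append 1 -> window=[7, 13, 1] (not full yet)
step 4: append 4 -> window=[7, 13, 1, 4] -> max=13
step 5: append 28 -> window=[13, 1, 4, 28] -> max=28
step 6: append 17 -> window=[1, 4, 28, 17] -> max=28
step 7: append 2 -> window=[4, 28, 17, 2] -> max=28
step 8: append 29 -> window=[28, 17, 2, 29] -> max=29
step 9: append 13 -> window=[17, 2, 29, 13] -> max=29

Answer: 13 28 28 28 29 29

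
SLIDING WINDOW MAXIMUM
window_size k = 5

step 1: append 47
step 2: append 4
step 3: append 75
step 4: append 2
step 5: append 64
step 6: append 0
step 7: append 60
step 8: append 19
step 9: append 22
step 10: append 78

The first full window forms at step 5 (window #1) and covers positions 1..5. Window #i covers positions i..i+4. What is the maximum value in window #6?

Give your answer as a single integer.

step 1: append 47 -> window=[47] (not full yet)
step 2: append 4 -> window=[47, 4] (not full yet)
step 3: append 75 -> window=[47, 4, 75] (not full yet)
step 4: append 2 -> window=[47, 4, 75, 2] (not full yet)
step 5: append 64 -> window=[47, 4, 75, 2, 64] -> max=75
step 6: append 0 -> window=[4, 75, 2, 64, 0] -> max=75
step 7: append 60 -> window=[75, 2, 64, 0, 60] -> max=75
step 8: append 19 -> window=[2, 64, 0, 60, 19] -> max=64
step 9: append 22 -> window=[64, 0, 60, 19, 22] -> max=64
step 10: append 78 -> window=[0, 60, 19, 22, 78] -> max=78
Window #6 max = 78

Answer: 78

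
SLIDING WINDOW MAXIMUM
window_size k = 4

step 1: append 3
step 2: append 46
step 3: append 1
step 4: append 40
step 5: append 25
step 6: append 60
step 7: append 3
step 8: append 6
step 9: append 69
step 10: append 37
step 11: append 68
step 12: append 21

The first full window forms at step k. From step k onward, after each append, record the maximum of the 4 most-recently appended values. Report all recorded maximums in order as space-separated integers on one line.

step 1: append 3 -> window=[3] (not full yet)
step 2: append 46 -> window=[3, 46] (not full yet)
step 3: append 1 -> window=[3, 46, 1] (not full yet)
step 4: append 40 -> window=[3, 46, 1, 40] -> max=46
step 5: append 25 -> window=[46, 1, 40, 25] -> max=46
step 6: append 60 -> window=[1, 40, 25, 60] -> max=60
step 7: append 3 -> window=[40, 25, 60, 3] -> max=60
step 8: append 6 -> window=[25, 60, 3, 6] -> max=60
step 9: append 69 -> window=[60, 3, 6, 69] -> max=69
step 10: append 37 -> window=[3, 6, 69, 37] -> max=69
step 11: append 68 -> window=[6, 69, 37, 68] -> max=69
step 12: append 21 -> window=[69, 37, 68, 21] -> max=69

Answer: 46 46 60 60 60 69 69 69 69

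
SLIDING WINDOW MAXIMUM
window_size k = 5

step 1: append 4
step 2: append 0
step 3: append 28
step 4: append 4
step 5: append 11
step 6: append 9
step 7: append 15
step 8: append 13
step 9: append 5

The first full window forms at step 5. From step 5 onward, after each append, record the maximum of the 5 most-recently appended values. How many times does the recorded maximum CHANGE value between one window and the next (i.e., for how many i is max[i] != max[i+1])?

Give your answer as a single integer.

Answer: 1

Derivation:
step 1: append 4 -> window=[4] (not full yet)
step 2: append 0 -> window=[4, 0] (not full yet)
step 3: append 28 -> window=[4, 0, 28] (not full yet)
step 4: append 4 -> window=[4, 0, 28, 4] (not full yet)
step 5: append 11 -> window=[4, 0, 28, 4, 11] -> max=28
step 6: append 9 -> window=[0, 28, 4, 11, 9] -> max=28
step 7: append 15 -> window=[28, 4, 11, 9, 15] -> max=28
step 8: append 13 -> window=[4, 11, 9, 15, 13] -> max=15
step 9: append 5 -> window=[11, 9, 15, 13, 5] -> max=15
Recorded maximums: 28 28 28 15 15
Changes between consecutive maximums: 1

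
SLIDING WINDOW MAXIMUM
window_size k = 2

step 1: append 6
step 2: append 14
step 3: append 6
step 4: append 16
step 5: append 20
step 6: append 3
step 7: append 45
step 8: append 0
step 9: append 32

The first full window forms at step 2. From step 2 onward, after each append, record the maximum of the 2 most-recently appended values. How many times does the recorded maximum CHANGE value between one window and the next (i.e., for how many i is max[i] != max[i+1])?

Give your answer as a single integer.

Answer: 4

Derivation:
step 1: append 6 -> window=[6] (not full yet)
step 2: append 14 -> window=[6, 14] -> max=14
step 3: append 6 -> window=[14, 6] -> max=14
step 4: append 16 -> window=[6, 16] -> max=16
step 5: append 20 -> window=[16, 20] -> max=20
step 6: append 3 -> window=[20, 3] -> max=20
step 7: append 45 -> window=[3, 45] -> max=45
step 8: append 0 -> window=[45, 0] -> max=45
step 9: append 32 -> window=[0, 32] -> max=32
Recorded maximums: 14 14 16 20 20 45 45 32
Changes between consecutive maximums: 4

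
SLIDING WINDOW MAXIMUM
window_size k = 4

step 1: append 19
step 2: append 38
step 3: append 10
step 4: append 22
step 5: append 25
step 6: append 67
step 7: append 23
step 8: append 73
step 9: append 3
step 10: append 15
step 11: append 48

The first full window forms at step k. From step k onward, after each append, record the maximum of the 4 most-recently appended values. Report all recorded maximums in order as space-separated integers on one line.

Answer: 38 38 67 67 73 73 73 73

Derivation:
step 1: append 19 -> window=[19] (not full yet)
step 2: append 38 -> window=[19, 38] (not full yet)
step 3: append 10 -> window=[19, 38, 10] (not full yet)
step 4: append 22 -> window=[19, 38, 10, 22] -> max=38
step 5: append 25 -> window=[38, 10, 22, 25] -> max=38
step 6: append 67 -> window=[10, 22, 25, 67] -> max=67
step 7: append 23 -> window=[22, 25, 67, 23] -> max=67
step 8: append 73 -> window=[25, 67, 23, 73] -> max=73
step 9: append 3 -> window=[67, 23, 73, 3] -> max=73
step 10: append 15 -> window=[23, 73, 3, 15] -> max=73
step 11: append 48 -> window=[73, 3, 15, 48] -> max=73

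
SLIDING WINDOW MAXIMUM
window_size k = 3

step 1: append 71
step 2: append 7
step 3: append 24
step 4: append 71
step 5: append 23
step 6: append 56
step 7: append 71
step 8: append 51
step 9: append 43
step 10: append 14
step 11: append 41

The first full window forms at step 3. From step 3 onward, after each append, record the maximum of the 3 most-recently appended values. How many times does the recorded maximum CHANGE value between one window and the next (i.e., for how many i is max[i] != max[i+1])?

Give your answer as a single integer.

step 1: append 71 -> window=[71] (not full yet)
step 2: append 7 -> window=[71, 7] (not full yet)
step 3: append 24 -> window=[71, 7, 24] -> max=71
step 4: append 71 -> window=[7, 24, 71] -> max=71
step 5: append 23 -> window=[24, 71, 23] -> max=71
step 6: append 56 -> window=[71, 23, 56] -> max=71
step 7: append 71 -> window=[23, 56, 71] -> max=71
step 8: append 51 -> window=[56, 71, 51] -> max=71
step 9: append 43 -> window=[71, 51, 43] -> max=71
step 10: append 14 -> window=[51, 43, 14] -> max=51
step 11: append 41 -> window=[43, 14, 41] -> max=43
Recorded maximums: 71 71 71 71 71 71 71 51 43
Changes between consecutive maximums: 2

Answer: 2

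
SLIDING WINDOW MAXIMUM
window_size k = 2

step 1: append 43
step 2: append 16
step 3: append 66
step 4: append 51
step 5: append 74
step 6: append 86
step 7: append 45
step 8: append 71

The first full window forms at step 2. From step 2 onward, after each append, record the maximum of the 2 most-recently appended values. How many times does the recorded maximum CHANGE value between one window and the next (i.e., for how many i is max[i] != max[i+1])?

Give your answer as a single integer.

Answer: 4

Derivation:
step 1: append 43 -> window=[43] (not full yet)
step 2: append 16 -> window=[43, 16] -> max=43
step 3: append 66 -> window=[16, 66] -> max=66
step 4: append 51 -> window=[66, 51] -> max=66
step 5: append 74 -> window=[51, 74] -> max=74
step 6: append 86 -> window=[74, 86] -> max=86
step 7: append 45 -> window=[86, 45] -> max=86
step 8: append 71 -> window=[45, 71] -> max=71
Recorded maximums: 43 66 66 74 86 86 71
Changes between consecutive maximums: 4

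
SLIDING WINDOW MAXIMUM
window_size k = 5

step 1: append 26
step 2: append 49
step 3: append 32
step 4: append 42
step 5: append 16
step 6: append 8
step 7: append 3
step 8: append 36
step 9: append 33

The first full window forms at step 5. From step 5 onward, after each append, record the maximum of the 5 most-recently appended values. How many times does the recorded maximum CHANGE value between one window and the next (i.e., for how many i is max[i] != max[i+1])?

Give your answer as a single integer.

step 1: append 26 -> window=[26] (not full yet)
step 2: append 49 -> window=[26, 49] (not full yet)
step 3: append 32 -> window=[26, 49, 32] (not full yet)
step 4: append 42 -> window=[26, 49, 32, 42] (not full yet)
step 5: append 16 -> window=[26, 49, 32, 42, 16] -> max=49
step 6: append 8 -> window=[49, 32, 42, 16, 8] -> max=49
step 7: append 3 -> window=[32, 42, 16, 8, 3] -> max=42
step 8: append 36 -> window=[42, 16, 8, 3, 36] -> max=42
step 9: append 33 -> window=[16, 8, 3, 36, 33] -> max=36
Recorded maximums: 49 49 42 42 36
Changes between consecutive maximums: 2

Answer: 2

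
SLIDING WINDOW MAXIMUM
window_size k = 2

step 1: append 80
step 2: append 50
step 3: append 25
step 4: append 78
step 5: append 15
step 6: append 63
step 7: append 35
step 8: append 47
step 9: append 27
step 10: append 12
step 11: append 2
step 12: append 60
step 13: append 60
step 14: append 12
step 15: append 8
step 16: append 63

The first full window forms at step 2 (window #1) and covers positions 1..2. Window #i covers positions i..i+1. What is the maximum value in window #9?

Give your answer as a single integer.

step 1: append 80 -> window=[80] (not full yet)
step 2: append 50 -> window=[80, 50] -> max=80
step 3: append 25 -> window=[50, 25] -> max=50
step 4: append 78 -> window=[25, 78] -> max=78
step 5: append 15 -> window=[78, 15] -> max=78
step 6: append 63 -> window=[15, 63] -> max=63
step 7: append 35 -> window=[63, 35] -> max=63
step 8: append 47 -> window=[35, 47] -> max=47
step 9: append 27 -> window=[47, 27] -> max=47
step 10: append 12 -> window=[27, 12] -> max=27
Window #9 max = 27

Answer: 27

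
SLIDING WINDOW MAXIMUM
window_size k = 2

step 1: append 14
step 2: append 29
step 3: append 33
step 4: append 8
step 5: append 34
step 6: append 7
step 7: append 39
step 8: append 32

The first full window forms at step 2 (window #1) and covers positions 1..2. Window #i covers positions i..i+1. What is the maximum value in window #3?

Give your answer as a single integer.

Answer: 33

Derivation:
step 1: append 14 -> window=[14] (not full yet)
step 2: append 29 -> window=[14, 29] -> max=29
step 3: append 33 -> window=[29, 33] -> max=33
step 4: append 8 -> window=[33, 8] -> max=33
Window #3 max = 33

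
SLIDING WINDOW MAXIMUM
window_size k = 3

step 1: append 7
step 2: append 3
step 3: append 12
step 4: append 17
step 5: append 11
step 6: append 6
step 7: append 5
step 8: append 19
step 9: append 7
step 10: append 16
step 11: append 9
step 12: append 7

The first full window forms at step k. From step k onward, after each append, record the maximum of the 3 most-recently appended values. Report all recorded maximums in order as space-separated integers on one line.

step 1: append 7 -> window=[7] (not full yet)
step 2: append 3 -> window=[7, 3] (not full yet)
step 3: append 12 -> window=[7, 3, 12] -> max=12
step 4: append 17 -> window=[3, 12, 17] -> max=17
step 5: append 11 -> window=[12, 17, 11] -> max=17
step 6: append 6 -> window=[17, 11, 6] -> max=17
step 7: append 5 -> window=[11, 6, 5] -> max=11
step 8: append 19 -> window=[6, 5, 19] -> max=19
step 9: append 7 -> window=[5, 19, 7] -> max=19
step 10: append 16 -> window=[19, 7, 16] -> max=19
step 11: append 9 -> window=[7, 16, 9] -> max=16
step 12: append 7 -> window=[16, 9, 7] -> max=16

Answer: 12 17 17 17 11 19 19 19 16 16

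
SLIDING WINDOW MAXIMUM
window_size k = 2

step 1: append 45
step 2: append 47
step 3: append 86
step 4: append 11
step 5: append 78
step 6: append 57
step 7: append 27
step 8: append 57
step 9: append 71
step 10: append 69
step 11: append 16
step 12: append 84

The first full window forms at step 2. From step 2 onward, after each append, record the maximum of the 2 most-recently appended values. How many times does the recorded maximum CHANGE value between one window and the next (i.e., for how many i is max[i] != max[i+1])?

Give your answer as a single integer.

Answer: 6

Derivation:
step 1: append 45 -> window=[45] (not full yet)
step 2: append 47 -> window=[45, 47] -> max=47
step 3: append 86 -> window=[47, 86] -> max=86
step 4: append 11 -> window=[86, 11] -> max=86
step 5: append 78 -> window=[11, 78] -> max=78
step 6: append 57 -> window=[78, 57] -> max=78
step 7: append 27 -> window=[57, 27] -> max=57
step 8: append 57 -> window=[27, 57] -> max=57
step 9: append 71 -> window=[57, 71] -> max=71
step 10: append 69 -> window=[71, 69] -> max=71
step 11: append 16 -> window=[69, 16] -> max=69
step 12: append 84 -> window=[16, 84] -> max=84
Recorded maximums: 47 86 86 78 78 57 57 71 71 69 84
Changes between consecutive maximums: 6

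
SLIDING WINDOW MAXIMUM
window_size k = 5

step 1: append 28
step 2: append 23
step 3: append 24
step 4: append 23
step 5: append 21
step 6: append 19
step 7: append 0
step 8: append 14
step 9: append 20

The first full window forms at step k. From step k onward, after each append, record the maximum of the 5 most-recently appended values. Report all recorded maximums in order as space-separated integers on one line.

step 1: append 28 -> window=[28] (not full yet)
step 2: append 23 -> window=[28, 23] (not full yet)
step 3: append 24 -> window=[28, 23, 24] (not full yet)
step 4: append 23 -> window=[28, 23, 24, 23] (not full yet)
step 5: append 21 -> window=[28, 23, 24, 23, 21] -> max=28
step 6: append 19 -> window=[23, 24, 23, 21, 19] -> max=24
step 7: append 0 -> window=[24, 23, 21, 19, 0] -> max=24
step 8: append 14 -> window=[23, 21, 19, 0, 14] -> max=23
step 9: append 20 -> window=[21, 19, 0, 14, 20] -> max=21

Answer: 28 24 24 23 21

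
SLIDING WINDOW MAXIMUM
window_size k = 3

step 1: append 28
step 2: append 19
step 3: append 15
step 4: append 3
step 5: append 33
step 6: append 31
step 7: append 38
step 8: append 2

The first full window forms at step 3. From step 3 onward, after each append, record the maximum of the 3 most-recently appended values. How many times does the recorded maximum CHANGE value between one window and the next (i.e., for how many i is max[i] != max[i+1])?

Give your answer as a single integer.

step 1: append 28 -> window=[28] (not full yet)
step 2: append 19 -> window=[28, 19] (not full yet)
step 3: append 15 -> window=[28, 19, 15] -> max=28
step 4: append 3 -> window=[19, 15, 3] -> max=19
step 5: append 33 -> window=[15, 3, 33] -> max=33
step 6: append 31 -> window=[3, 33, 31] -> max=33
step 7: append 38 -> window=[33, 31, 38] -> max=38
step 8: append 2 -> window=[31, 38, 2] -> max=38
Recorded maximums: 28 19 33 33 38 38
Changes between consecutive maximums: 3

Answer: 3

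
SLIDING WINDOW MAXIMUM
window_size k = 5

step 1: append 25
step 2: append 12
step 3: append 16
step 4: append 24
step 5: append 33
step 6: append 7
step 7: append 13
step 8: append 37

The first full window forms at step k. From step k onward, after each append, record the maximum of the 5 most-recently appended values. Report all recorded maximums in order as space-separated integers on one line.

Answer: 33 33 33 37

Derivation:
step 1: append 25 -> window=[25] (not full yet)
step 2: append 12 -> window=[25, 12] (not full yet)
step 3: append 16 -> window=[25, 12, 16] (not full yet)
step 4: append 24 -> window=[25, 12, 16, 24] (not full yet)
step 5: append 33 -> window=[25, 12, 16, 24, 33] -> max=33
step 6: append 7 -> window=[12, 16, 24, 33, 7] -> max=33
step 7: append 13 -> window=[16, 24, 33, 7, 13] -> max=33
step 8: append 37 -> window=[24, 33, 7, 13, 37] -> max=37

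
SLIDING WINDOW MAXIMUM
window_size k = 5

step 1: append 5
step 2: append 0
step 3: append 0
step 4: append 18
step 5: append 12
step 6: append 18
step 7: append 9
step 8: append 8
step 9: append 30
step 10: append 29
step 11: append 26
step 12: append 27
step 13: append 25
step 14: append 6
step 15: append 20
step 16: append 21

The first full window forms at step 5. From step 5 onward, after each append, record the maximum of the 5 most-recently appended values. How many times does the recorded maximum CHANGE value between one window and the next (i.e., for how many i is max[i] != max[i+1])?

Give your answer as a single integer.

Answer: 3

Derivation:
step 1: append 5 -> window=[5] (not full yet)
step 2: append 0 -> window=[5, 0] (not full yet)
step 3: append 0 -> window=[5, 0, 0] (not full yet)
step 4: append 18 -> window=[5, 0, 0, 18] (not full yet)
step 5: append 12 -> window=[5, 0, 0, 18, 12] -> max=18
step 6: append 18 -> window=[0, 0, 18, 12, 18] -> max=18
step 7: append 9 -> window=[0, 18, 12, 18, 9] -> max=18
step 8: append 8 -> window=[18, 12, 18, 9, 8] -> max=18
step 9: append 30 -> window=[12, 18, 9, 8, 30] -> max=30
step 10: append 29 -> window=[18, 9, 8, 30, 29] -> max=30
step 11: append 26 -> window=[9, 8, 30, 29, 26] -> max=30
step 12: append 27 -> window=[8, 30, 29, 26, 27] -> max=30
step 13: append 25 -> window=[30, 29, 26, 27, 25] -> max=30
step 14: append 6 -> window=[29, 26, 27, 25, 6] -> max=29
step 15: append 20 -> window=[26, 27, 25, 6, 20] -> max=27
step 16: append 21 -> window=[27, 25, 6, 20, 21] -> max=27
Recorded maximums: 18 18 18 18 30 30 30 30 30 29 27 27
Changes between consecutive maximums: 3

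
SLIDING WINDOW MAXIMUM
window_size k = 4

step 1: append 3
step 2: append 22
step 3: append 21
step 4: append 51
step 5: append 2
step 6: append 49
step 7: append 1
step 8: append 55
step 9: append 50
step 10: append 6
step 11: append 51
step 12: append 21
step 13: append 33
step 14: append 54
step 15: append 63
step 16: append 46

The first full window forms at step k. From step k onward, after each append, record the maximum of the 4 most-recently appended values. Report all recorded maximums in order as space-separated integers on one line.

Answer: 51 51 51 51 55 55 55 55 51 51 54 63 63

Derivation:
step 1: append 3 -> window=[3] (not full yet)
step 2: append 22 -> window=[3, 22] (not full yet)
step 3: append 21 -> window=[3, 22, 21] (not full yet)
step 4: append 51 -> window=[3, 22, 21, 51] -> max=51
step 5: append 2 -> window=[22, 21, 51, 2] -> max=51
step 6: append 49 -> window=[21, 51, 2, 49] -> max=51
step 7: append 1 -> window=[51, 2, 49, 1] -> max=51
step 8: append 55 -> window=[2, 49, 1, 55] -> max=55
step 9: append 50 -> window=[49, 1, 55, 50] -> max=55
step 10: append 6 -> window=[1, 55, 50, 6] -> max=55
step 11: append 51 -> window=[55, 50, 6, 51] -> max=55
step 12: append 21 -> window=[50, 6, 51, 21] -> max=51
step 13: append 33 -> window=[6, 51, 21, 33] -> max=51
step 14: append 54 -> window=[51, 21, 33, 54] -> max=54
step 15: append 63 -> window=[21, 33, 54, 63] -> max=63
step 16: append 46 -> window=[33, 54, 63, 46] -> max=63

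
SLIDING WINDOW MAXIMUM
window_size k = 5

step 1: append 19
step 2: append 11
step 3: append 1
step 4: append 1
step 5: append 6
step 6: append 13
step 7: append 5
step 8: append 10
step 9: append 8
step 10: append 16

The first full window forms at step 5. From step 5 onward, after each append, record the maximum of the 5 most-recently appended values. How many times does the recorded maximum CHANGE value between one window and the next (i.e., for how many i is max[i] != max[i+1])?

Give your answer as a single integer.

step 1: append 19 -> window=[19] (not full yet)
step 2: append 11 -> window=[19, 11] (not full yet)
step 3: append 1 -> window=[19, 11, 1] (not full yet)
step 4: append 1 -> window=[19, 11, 1, 1] (not full yet)
step 5: append 6 -> window=[19, 11, 1, 1, 6] -> max=19
step 6: append 13 -> window=[11, 1, 1, 6, 13] -> max=13
step 7: append 5 -> window=[1, 1, 6, 13, 5] -> max=13
step 8: append 10 -> window=[1, 6, 13, 5, 10] -> max=13
step 9: append 8 -> window=[6, 13, 5, 10, 8] -> max=13
step 10: append 16 -> window=[13, 5, 10, 8, 16] -> max=16
Recorded maximums: 19 13 13 13 13 16
Changes between consecutive maximums: 2

Answer: 2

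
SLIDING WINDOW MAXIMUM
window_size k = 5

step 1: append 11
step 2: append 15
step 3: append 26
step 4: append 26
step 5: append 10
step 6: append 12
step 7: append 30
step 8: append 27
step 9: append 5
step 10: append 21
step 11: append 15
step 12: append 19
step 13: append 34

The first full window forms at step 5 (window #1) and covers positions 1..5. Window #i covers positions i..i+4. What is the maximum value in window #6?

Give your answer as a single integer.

step 1: append 11 -> window=[11] (not full yet)
step 2: append 15 -> window=[11, 15] (not full yet)
step 3: append 26 -> window=[11, 15, 26] (not full yet)
step 4: append 26 -> window=[11, 15, 26, 26] (not full yet)
step 5: append 10 -> window=[11, 15, 26, 26, 10] -> max=26
step 6: append 12 -> window=[15, 26, 26, 10, 12] -> max=26
step 7: append 30 -> window=[26, 26, 10, 12, 30] -> max=30
step 8: append 27 -> window=[26, 10, 12, 30, 27] -> max=30
step 9: append 5 -> window=[10, 12, 30, 27, 5] -> max=30
step 10: append 21 -> window=[12, 30, 27, 5, 21] -> max=30
Window #6 max = 30

Answer: 30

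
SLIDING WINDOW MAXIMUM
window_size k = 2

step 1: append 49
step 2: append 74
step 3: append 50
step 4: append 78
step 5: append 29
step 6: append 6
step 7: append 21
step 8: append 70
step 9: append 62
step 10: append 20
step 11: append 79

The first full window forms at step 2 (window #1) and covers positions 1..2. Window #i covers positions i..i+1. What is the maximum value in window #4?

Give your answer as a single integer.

Answer: 78

Derivation:
step 1: append 49 -> window=[49] (not full yet)
step 2: append 74 -> window=[49, 74] -> max=74
step 3: append 50 -> window=[74, 50] -> max=74
step 4: append 78 -> window=[50, 78] -> max=78
step 5: append 29 -> window=[78, 29] -> max=78
Window #4 max = 78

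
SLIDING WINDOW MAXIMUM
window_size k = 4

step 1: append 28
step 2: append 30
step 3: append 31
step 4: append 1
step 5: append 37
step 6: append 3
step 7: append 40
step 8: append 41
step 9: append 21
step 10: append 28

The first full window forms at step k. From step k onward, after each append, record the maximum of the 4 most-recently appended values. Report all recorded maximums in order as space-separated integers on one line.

step 1: append 28 -> window=[28] (not full yet)
step 2: append 30 -> window=[28, 30] (not full yet)
step 3: append 31 -> window=[28, 30, 31] (not full yet)
step 4: append 1 -> window=[28, 30, 31, 1] -> max=31
step 5: append 37 -> window=[30, 31, 1, 37] -> max=37
step 6: append 3 -> window=[31, 1, 37, 3] -> max=37
step 7: append 40 -> window=[1, 37, 3, 40] -> max=40
step 8: append 41 -> window=[37, 3, 40, 41] -> max=41
step 9: append 21 -> window=[3, 40, 41, 21] -> max=41
step 10: append 28 -> window=[40, 41, 21, 28] -> max=41

Answer: 31 37 37 40 41 41 41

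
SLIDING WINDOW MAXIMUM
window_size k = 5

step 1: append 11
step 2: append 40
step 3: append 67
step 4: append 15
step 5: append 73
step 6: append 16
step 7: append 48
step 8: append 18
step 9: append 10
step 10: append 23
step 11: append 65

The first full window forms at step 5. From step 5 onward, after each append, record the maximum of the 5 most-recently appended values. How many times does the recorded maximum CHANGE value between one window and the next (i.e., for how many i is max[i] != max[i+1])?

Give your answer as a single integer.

Answer: 2

Derivation:
step 1: append 11 -> window=[11] (not full yet)
step 2: append 40 -> window=[11, 40] (not full yet)
step 3: append 67 -> window=[11, 40, 67] (not full yet)
step 4: append 15 -> window=[11, 40, 67, 15] (not full yet)
step 5: append 73 -> window=[11, 40, 67, 15, 73] -> max=73
step 6: append 16 -> window=[40, 67, 15, 73, 16] -> max=73
step 7: append 48 -> window=[67, 15, 73, 16, 48] -> max=73
step 8: append 18 -> window=[15, 73, 16, 48, 18] -> max=73
step 9: append 10 -> window=[73, 16, 48, 18, 10] -> max=73
step 10: append 23 -> window=[16, 48, 18, 10, 23] -> max=48
step 11: append 65 -> window=[48, 18, 10, 23, 65] -> max=65
Recorded maximums: 73 73 73 73 73 48 65
Changes between consecutive maximums: 2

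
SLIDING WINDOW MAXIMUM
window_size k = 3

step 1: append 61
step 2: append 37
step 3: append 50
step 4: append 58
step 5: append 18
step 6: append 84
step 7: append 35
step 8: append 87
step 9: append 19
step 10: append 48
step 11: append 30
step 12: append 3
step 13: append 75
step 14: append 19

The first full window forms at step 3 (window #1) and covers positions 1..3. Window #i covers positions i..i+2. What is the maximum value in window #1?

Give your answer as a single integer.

Answer: 61

Derivation:
step 1: append 61 -> window=[61] (not full yet)
step 2: append 37 -> window=[61, 37] (not full yet)
step 3: append 50 -> window=[61, 37, 50] -> max=61
Window #1 max = 61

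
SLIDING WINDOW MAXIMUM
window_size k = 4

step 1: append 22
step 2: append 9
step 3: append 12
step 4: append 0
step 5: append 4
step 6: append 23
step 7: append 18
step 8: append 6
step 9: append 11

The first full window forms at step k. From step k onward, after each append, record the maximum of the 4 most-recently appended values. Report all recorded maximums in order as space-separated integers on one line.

Answer: 22 12 23 23 23 23

Derivation:
step 1: append 22 -> window=[22] (not full yet)
step 2: append 9 -> window=[22, 9] (not full yet)
step 3: append 12 -> window=[22, 9, 12] (not full yet)
step 4: append 0 -> window=[22, 9, 12, 0] -> max=22
step 5: append 4 -> window=[9, 12, 0, 4] -> max=12
step 6: append 23 -> window=[12, 0, 4, 23] -> max=23
step 7: append 18 -> window=[0, 4, 23, 18] -> max=23
step 8: append 6 -> window=[4, 23, 18, 6] -> max=23
step 9: append 11 -> window=[23, 18, 6, 11] -> max=23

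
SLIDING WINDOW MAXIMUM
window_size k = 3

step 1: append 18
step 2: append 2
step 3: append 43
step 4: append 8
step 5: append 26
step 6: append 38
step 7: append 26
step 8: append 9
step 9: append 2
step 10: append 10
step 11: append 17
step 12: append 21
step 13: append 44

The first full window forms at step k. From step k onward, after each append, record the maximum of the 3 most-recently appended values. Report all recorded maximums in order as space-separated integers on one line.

Answer: 43 43 43 38 38 38 26 10 17 21 44

Derivation:
step 1: append 18 -> window=[18] (not full yet)
step 2: append 2 -> window=[18, 2] (not full yet)
step 3: append 43 -> window=[18, 2, 43] -> max=43
step 4: append 8 -> window=[2, 43, 8] -> max=43
step 5: append 26 -> window=[43, 8, 26] -> max=43
step 6: append 38 -> window=[8, 26, 38] -> max=38
step 7: append 26 -> window=[26, 38, 26] -> max=38
step 8: append 9 -> window=[38, 26, 9] -> max=38
step 9: append 2 -> window=[26, 9, 2] -> max=26
step 10: append 10 -> window=[9, 2, 10] -> max=10
step 11: append 17 -> window=[2, 10, 17] -> max=17
step 12: append 21 -> window=[10, 17, 21] -> max=21
step 13: append 44 -> window=[17, 21, 44] -> max=44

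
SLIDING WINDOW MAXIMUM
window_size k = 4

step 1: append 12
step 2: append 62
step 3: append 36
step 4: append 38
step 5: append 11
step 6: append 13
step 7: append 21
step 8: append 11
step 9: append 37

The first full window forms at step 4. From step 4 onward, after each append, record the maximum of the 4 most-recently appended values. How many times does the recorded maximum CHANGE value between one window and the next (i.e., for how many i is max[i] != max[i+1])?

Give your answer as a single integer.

step 1: append 12 -> window=[12] (not full yet)
step 2: append 62 -> window=[12, 62] (not full yet)
step 3: append 36 -> window=[12, 62, 36] (not full yet)
step 4: append 38 -> window=[12, 62, 36, 38] -> max=62
step 5: append 11 -> window=[62, 36, 38, 11] -> max=62
step 6: append 13 -> window=[36, 38, 11, 13] -> max=38
step 7: append 21 -> window=[38, 11, 13, 21] -> max=38
step 8: append 11 -> window=[11, 13, 21, 11] -> max=21
step 9: append 37 -> window=[13, 21, 11, 37] -> max=37
Recorded maximums: 62 62 38 38 21 37
Changes between consecutive maximums: 3

Answer: 3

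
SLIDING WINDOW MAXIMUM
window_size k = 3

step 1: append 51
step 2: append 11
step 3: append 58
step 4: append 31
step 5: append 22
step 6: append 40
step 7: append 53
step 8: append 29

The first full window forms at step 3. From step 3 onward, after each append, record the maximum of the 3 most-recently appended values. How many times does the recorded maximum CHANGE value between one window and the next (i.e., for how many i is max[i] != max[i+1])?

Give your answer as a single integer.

step 1: append 51 -> window=[51] (not full yet)
step 2: append 11 -> window=[51, 11] (not full yet)
step 3: append 58 -> window=[51, 11, 58] -> max=58
step 4: append 31 -> window=[11, 58, 31] -> max=58
step 5: append 22 -> window=[58, 31, 22] -> max=58
step 6: append 40 -> window=[31, 22, 40] -> max=40
step 7: append 53 -> window=[22, 40, 53] -> max=53
step 8: append 29 -> window=[40, 53, 29] -> max=53
Recorded maximums: 58 58 58 40 53 53
Changes between consecutive maximums: 2

Answer: 2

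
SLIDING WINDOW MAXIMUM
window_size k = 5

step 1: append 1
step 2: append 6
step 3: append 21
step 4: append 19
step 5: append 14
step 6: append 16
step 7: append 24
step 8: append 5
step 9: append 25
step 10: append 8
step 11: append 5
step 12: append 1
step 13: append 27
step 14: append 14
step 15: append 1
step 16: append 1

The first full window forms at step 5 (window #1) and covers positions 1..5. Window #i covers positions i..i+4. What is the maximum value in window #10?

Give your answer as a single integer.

step 1: append 1 -> window=[1] (not full yet)
step 2: append 6 -> window=[1, 6] (not full yet)
step 3: append 21 -> window=[1, 6, 21] (not full yet)
step 4: append 19 -> window=[1, 6, 21, 19] (not full yet)
step 5: append 14 -> window=[1, 6, 21, 19, 14] -> max=21
step 6: append 16 -> window=[6, 21, 19, 14, 16] -> max=21
step 7: append 24 -> window=[21, 19, 14, 16, 24] -> max=24
step 8: append 5 -> window=[19, 14, 16, 24, 5] -> max=24
step 9: append 25 -> window=[14, 16, 24, 5, 25] -> max=25
step 10: append 8 -> window=[16, 24, 5, 25, 8] -> max=25
step 11: append 5 -> window=[24, 5, 25, 8, 5] -> max=25
step 12: append 1 -> window=[5, 25, 8, 5, 1] -> max=25
step 13: append 27 -> window=[25, 8, 5, 1, 27] -> max=27
step 14: append 14 -> window=[8, 5, 1, 27, 14] -> max=27
Window #10 max = 27

Answer: 27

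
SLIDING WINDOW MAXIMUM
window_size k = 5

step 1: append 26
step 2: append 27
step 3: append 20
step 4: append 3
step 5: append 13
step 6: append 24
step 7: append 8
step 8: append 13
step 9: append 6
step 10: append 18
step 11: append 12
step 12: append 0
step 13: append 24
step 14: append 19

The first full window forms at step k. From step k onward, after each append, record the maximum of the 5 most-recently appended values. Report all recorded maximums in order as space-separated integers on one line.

Answer: 27 27 24 24 24 24 18 18 24 24

Derivation:
step 1: append 26 -> window=[26] (not full yet)
step 2: append 27 -> window=[26, 27] (not full yet)
step 3: append 20 -> window=[26, 27, 20] (not full yet)
step 4: append 3 -> window=[26, 27, 20, 3] (not full yet)
step 5: append 13 -> window=[26, 27, 20, 3, 13] -> max=27
step 6: append 24 -> window=[27, 20, 3, 13, 24] -> max=27
step 7: append 8 -> window=[20, 3, 13, 24, 8] -> max=24
step 8: append 13 -> window=[3, 13, 24, 8, 13] -> max=24
step 9: append 6 -> window=[13, 24, 8, 13, 6] -> max=24
step 10: append 18 -> window=[24, 8, 13, 6, 18] -> max=24
step 11: append 12 -> window=[8, 13, 6, 18, 12] -> max=18
step 12: append 0 -> window=[13, 6, 18, 12, 0] -> max=18
step 13: append 24 -> window=[6, 18, 12, 0, 24] -> max=24
step 14: append 19 -> window=[18, 12, 0, 24, 19] -> max=24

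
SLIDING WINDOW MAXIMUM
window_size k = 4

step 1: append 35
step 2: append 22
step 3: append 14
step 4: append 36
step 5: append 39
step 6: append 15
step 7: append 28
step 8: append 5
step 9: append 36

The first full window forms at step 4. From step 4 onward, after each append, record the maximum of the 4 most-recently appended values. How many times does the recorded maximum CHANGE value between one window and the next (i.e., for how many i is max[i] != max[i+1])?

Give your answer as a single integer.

step 1: append 35 -> window=[35] (not full yet)
step 2: append 22 -> window=[35, 22] (not full yet)
step 3: append 14 -> window=[35, 22, 14] (not full yet)
step 4: append 36 -> window=[35, 22, 14, 36] -> max=36
step 5: append 39 -> window=[22, 14, 36, 39] -> max=39
step 6: append 15 -> window=[14, 36, 39, 15] -> max=39
step 7: append 28 -> window=[36, 39, 15, 28] -> max=39
step 8: append 5 -> window=[39, 15, 28, 5] -> max=39
step 9: append 36 -> window=[15, 28, 5, 36] -> max=36
Recorded maximums: 36 39 39 39 39 36
Changes between consecutive maximums: 2

Answer: 2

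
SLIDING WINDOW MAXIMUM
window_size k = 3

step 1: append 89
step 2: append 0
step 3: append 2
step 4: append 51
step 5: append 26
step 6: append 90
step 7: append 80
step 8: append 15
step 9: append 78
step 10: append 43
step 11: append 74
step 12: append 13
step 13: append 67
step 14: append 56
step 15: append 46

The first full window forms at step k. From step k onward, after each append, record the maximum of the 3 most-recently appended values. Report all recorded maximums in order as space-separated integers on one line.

step 1: append 89 -> window=[89] (not full yet)
step 2: append 0 -> window=[89, 0] (not full yet)
step 3: append 2 -> window=[89, 0, 2] -> max=89
step 4: append 51 -> window=[0, 2, 51] -> max=51
step 5: append 26 -> window=[2, 51, 26] -> max=51
step 6: append 90 -> window=[51, 26, 90] -> max=90
step 7: append 80 -> window=[26, 90, 80] -> max=90
step 8: append 15 -> window=[90, 80, 15] -> max=90
step 9: append 78 -> window=[80, 15, 78] -> max=80
step 10: append 43 -> window=[15, 78, 43] -> max=78
step 11: append 74 -> window=[78, 43, 74] -> max=78
step 12: append 13 -> window=[43, 74, 13] -> max=74
step 13: append 67 -> window=[74, 13, 67] -> max=74
step 14: append 56 -> window=[13, 67, 56] -> max=67
step 15: append 46 -> window=[67, 56, 46] -> max=67

Answer: 89 51 51 90 90 90 80 78 78 74 74 67 67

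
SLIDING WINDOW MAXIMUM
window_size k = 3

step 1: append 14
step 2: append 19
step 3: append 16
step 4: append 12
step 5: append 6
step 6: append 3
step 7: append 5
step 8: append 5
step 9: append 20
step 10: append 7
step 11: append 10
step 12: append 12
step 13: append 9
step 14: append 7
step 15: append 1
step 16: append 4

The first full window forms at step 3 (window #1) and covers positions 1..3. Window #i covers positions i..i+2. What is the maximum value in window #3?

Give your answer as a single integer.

step 1: append 14 -> window=[14] (not full yet)
step 2: append 19 -> window=[14, 19] (not full yet)
step 3: append 16 -> window=[14, 19, 16] -> max=19
step 4: append 12 -> window=[19, 16, 12] -> max=19
step 5: append 6 -> window=[16, 12, 6] -> max=16
Window #3 max = 16

Answer: 16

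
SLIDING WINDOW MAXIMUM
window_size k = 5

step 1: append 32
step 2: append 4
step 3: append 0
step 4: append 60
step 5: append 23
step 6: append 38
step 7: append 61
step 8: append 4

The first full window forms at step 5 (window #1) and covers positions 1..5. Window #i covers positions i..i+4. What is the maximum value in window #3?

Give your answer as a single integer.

step 1: append 32 -> window=[32] (not full yet)
step 2: append 4 -> window=[32, 4] (not full yet)
step 3: append 0 -> window=[32, 4, 0] (not full yet)
step 4: append 60 -> window=[32, 4, 0, 60] (not full yet)
step 5: append 23 -> window=[32, 4, 0, 60, 23] -> max=60
step 6: append 38 -> window=[4, 0, 60, 23, 38] -> max=60
step 7: append 61 -> window=[0, 60, 23, 38, 61] -> max=61
Window #3 max = 61

Answer: 61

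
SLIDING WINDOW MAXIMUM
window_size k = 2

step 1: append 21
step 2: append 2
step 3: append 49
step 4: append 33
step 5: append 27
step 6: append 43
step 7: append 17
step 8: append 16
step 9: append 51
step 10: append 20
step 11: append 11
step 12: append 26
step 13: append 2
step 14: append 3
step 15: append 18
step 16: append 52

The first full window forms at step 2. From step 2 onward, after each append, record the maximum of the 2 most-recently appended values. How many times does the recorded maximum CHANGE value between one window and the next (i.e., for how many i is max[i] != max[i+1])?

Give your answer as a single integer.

Answer: 10

Derivation:
step 1: append 21 -> window=[21] (not full yet)
step 2: append 2 -> window=[21, 2] -> max=21
step 3: append 49 -> window=[2, 49] -> max=49
step 4: append 33 -> window=[49, 33] -> max=49
step 5: append 27 -> window=[33, 27] -> max=33
step 6: append 43 -> window=[27, 43] -> max=43
step 7: append 17 -> window=[43, 17] -> max=43
step 8: append 16 -> window=[17, 16] -> max=17
step 9: append 51 -> window=[16, 51] -> max=51
step 10: append 20 -> window=[51, 20] -> max=51
step 11: append 11 -> window=[20, 11] -> max=20
step 12: append 26 -> window=[11, 26] -> max=26
step 13: append 2 -> window=[26, 2] -> max=26
step 14: append 3 -> window=[2, 3] -> max=3
step 15: append 18 -> window=[3, 18] -> max=18
step 16: append 52 -> window=[18, 52] -> max=52
Recorded maximums: 21 49 49 33 43 43 17 51 51 20 26 26 3 18 52
Changes between consecutive maximums: 10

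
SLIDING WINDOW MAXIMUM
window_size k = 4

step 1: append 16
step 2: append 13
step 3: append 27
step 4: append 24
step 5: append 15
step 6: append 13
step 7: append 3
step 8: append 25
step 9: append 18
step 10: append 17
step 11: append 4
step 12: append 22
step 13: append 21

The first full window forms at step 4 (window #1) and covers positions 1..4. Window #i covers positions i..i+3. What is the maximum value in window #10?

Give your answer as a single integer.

Answer: 22

Derivation:
step 1: append 16 -> window=[16] (not full yet)
step 2: append 13 -> window=[16, 13] (not full yet)
step 3: append 27 -> window=[16, 13, 27] (not full yet)
step 4: append 24 -> window=[16, 13, 27, 24] -> max=27
step 5: append 15 -> window=[13, 27, 24, 15] -> max=27
step 6: append 13 -> window=[27, 24, 15, 13] -> max=27
step 7: append 3 -> window=[24, 15, 13, 3] -> max=24
step 8: append 25 -> window=[15, 13, 3, 25] -> max=25
step 9: append 18 -> window=[13, 3, 25, 18] -> max=25
step 10: append 17 -> window=[3, 25, 18, 17] -> max=25
step 11: append 4 -> window=[25, 18, 17, 4] -> max=25
step 12: append 22 -> window=[18, 17, 4, 22] -> max=22
step 13: append 21 -> window=[17, 4, 22, 21] -> max=22
Window #10 max = 22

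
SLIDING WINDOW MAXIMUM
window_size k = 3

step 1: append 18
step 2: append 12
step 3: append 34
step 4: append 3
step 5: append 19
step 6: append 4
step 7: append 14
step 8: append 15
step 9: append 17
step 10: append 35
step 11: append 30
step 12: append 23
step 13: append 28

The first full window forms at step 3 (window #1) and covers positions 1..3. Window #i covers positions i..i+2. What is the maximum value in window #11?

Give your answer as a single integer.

step 1: append 18 -> window=[18] (not full yet)
step 2: append 12 -> window=[18, 12] (not full yet)
step 3: append 34 -> window=[18, 12, 34] -> max=34
step 4: append 3 -> window=[12, 34, 3] -> max=34
step 5: append 19 -> window=[34, 3, 19] -> max=34
step 6: append 4 -> window=[3, 19, 4] -> max=19
step 7: append 14 -> window=[19, 4, 14] -> max=19
step 8: append 15 -> window=[4, 14, 15] -> max=15
step 9: append 17 -> window=[14, 15, 17] -> max=17
step 10: append 35 -> window=[15, 17, 35] -> max=35
step 11: append 30 -> window=[17, 35, 30] -> max=35
step 12: append 23 -> window=[35, 30, 23] -> max=35
step 13: append 28 -> window=[30, 23, 28] -> max=30
Window #11 max = 30

Answer: 30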